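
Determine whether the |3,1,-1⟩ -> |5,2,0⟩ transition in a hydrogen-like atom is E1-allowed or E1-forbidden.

Initial l = 1, final l = 2, so Δl = +1. E1 requires Δl = ±1: ✓.
Δm_l = 0 − (-1) = +1. E1 requires Δm_l = 0, ±1: ✓.
All E1 selection rules are satisfied.

allowed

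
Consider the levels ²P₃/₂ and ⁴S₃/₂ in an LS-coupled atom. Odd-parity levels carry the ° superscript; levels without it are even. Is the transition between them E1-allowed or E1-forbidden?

Parity must change: even → even — fails.
ΔS = 0: S: 1/2 → 3/2 — fails.
ΔL = 0, ±1 (not L=0↔0): L: 1 → 0, ΔL = -1 — ok.
ΔJ = 0, ±1 (not J=0↔0): J: 3/2 → 3/2, ΔJ = +0 — ok.
Rule(s) violated: parity, ΔS.

forbidden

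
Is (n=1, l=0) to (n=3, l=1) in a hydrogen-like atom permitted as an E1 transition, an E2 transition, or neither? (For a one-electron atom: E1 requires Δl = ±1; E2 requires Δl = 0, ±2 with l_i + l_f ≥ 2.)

Δl = 1 − 0 = +1; l_i + l_f = 1.
E1 (Δl = ±1): satisfied.
E2 (Δl = 0,±2, l_i+l_f ≥ 2): not satisfied.

E1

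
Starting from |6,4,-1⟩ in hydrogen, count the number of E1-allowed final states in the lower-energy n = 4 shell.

3

E1 requires Δl = ±1, so l_f ∈ {3, 5}; with 0 ≤ l_f ≤ n_f−1 = 3, the allowed l_f values are {3}.
For l_f = 3: m_f ∈ {m_i−1, m_i, m_i+1} ∩ [−3, 3] = {-2, -1, 0} → 3 states.
Total: 3.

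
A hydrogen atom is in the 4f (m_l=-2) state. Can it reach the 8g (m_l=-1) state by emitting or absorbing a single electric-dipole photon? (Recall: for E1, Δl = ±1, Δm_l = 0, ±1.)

Initial l = 3, final l = 4, so Δl = +1. E1 requires Δl = ±1: ok.
m_l: -2 → -1 (Δm_l = +1). |Δm_l| ≤ 1 ok.
All E1 selection rules are satisfied.

allowed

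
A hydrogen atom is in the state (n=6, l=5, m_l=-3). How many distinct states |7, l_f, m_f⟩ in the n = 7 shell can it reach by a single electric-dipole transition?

E1 requires Δl = ±1, so l_f ∈ {4, 6}; with 0 ≤ l_f ≤ n_f−1 = 6, the allowed l_f values are {4, 6}.
For l_f = 4: m_f ∈ {m_i−1, m_i, m_i+1} ∩ [−4, 4] = {-4, -3, -2} → 3 states.
For l_f = 6: m_f ∈ {m_i−1, m_i, m_i+1} ∩ [−6, 6] = {-4, -3, -2} → 3 states.
Total: 6.

6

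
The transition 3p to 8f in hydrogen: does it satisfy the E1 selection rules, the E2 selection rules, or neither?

E2

Δl = 3 − 1 = +2; l_i + l_f = 4.
E1 (Δl = ±1): not satisfied.
E2 (Δl = 0,±2, l_i+l_f ≥ 2): satisfied.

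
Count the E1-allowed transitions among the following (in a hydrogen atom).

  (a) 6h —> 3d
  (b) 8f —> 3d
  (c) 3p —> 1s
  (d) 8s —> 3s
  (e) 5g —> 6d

2

(a) forbidden — Δl = -3 (E1 requires Δl = ±1)
(b) allowed
(c) allowed
(d) forbidden — Δl = +0 (E1 requires Δl = ±1)
(e) forbidden — Δl = -2 (E1 requires Δl = ±1)
Total allowed: 2 of 5.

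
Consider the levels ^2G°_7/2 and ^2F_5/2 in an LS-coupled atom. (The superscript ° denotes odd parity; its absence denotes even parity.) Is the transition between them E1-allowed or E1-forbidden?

Parity must change: odd → even — passes.
ΔS = 0: S: 1/2 → 1/2 — passes.
ΔL = 0, ±1 (not L=0↔0): L: 4 → 3, ΔL = -1 — passes.
ΔJ = 0, ±1 (not J=0↔0): J: 7/2 → 5/2, ΔJ = -1 — passes.
All four E1 rules are satisfied.

allowed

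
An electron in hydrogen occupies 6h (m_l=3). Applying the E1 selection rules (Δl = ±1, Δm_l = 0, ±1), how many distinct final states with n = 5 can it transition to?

E1 requires Δl = ±1, so l_f ∈ {4, 6}; with 0 ≤ l_f ≤ n_f−1 = 4, the allowed l_f values are {4}.
For l_f = 4: m_f ∈ {m_i−1, m_i, m_i+1} ∩ [−4, 4] = {2, 3, 4} → 3 states.
Total: 3.

3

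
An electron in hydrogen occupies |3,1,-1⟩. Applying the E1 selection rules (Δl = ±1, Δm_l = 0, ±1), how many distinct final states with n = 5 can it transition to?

E1 requires Δl = ±1, so l_f ∈ {0, 2}; with 0 ≤ l_f ≤ n_f−1 = 4, the allowed l_f values are {0, 2}.
For l_f = 0: m_f ∈ {m_i−1, m_i, m_i+1} ∩ [−0, 0] = {0} → 1 state.
For l_f = 2: m_f ∈ {m_i−1, m_i, m_i+1} ∩ [−2, 2] = {-2, -1, 0} → 3 states.
Total: 4.

4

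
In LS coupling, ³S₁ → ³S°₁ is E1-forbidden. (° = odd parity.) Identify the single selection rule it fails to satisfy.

Parity must change: even → odd — ok.
ΔS = 0: S: 1 → 1 — ok.
ΔL = 0, ±1 (not L=0↔0): L: 0 → 0, ΔL = +0 — fails.
ΔJ = 0, ±1 (not J=0↔0): J: 1 → 1, ΔJ = +0 — ok.

the L=0 ↔ L=0 exclusion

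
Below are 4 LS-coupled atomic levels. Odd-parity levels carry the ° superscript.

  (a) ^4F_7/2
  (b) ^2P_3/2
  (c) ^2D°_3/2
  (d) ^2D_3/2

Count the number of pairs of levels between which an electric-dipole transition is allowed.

(a)–(b): forbidden (parity, ΔS, ΔL, ΔJ).
(a)–(c): forbidden (ΔS, ΔJ).
(a)–(d): forbidden (parity, ΔS, ΔJ).
(b)–(c): allowed.
(b)–(d): forbidden (parity).
(c)–(d): allowed.
Allowed pairs: 2 of 6.

2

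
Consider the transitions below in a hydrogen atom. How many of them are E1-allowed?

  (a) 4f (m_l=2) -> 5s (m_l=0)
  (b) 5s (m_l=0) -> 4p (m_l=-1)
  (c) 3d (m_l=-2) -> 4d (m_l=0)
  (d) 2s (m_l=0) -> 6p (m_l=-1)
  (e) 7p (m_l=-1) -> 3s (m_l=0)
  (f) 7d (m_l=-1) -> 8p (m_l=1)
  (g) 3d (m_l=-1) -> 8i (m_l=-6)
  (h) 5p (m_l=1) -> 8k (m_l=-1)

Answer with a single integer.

3

(a) forbidden — Δl = -3 (E1 requires Δl = ±1); Δm_l = -2 (E1 requires Δm_l = 0, ±1)
(b) allowed
(c) forbidden — Δl = +0 (E1 requires Δl = ±1); Δm_l = +2 (E1 requires Δm_l = 0, ±1)
(d) allowed
(e) allowed
(f) forbidden — Δm_l = +2 (E1 requires Δm_l = 0, ±1)
(g) forbidden — Δl = +4 (E1 requires Δl = ±1); Δm_l = -5 (E1 requires Δm_l = 0, ±1)
(h) forbidden — Δl = +6 (E1 requires Δl = ±1); Δm_l = -2 (E1 requires Δm_l = 0, ±1)
Total allowed: 3 of 8.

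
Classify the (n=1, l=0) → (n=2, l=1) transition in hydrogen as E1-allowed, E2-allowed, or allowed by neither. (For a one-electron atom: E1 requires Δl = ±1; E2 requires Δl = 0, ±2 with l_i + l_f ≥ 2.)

Δl = 1 − 0 = +1; l_i + l_f = 1.
E1 (Δl = ±1): satisfied.
E2 (Δl = 0,±2, l_i+l_f ≥ 2): not satisfied.

E1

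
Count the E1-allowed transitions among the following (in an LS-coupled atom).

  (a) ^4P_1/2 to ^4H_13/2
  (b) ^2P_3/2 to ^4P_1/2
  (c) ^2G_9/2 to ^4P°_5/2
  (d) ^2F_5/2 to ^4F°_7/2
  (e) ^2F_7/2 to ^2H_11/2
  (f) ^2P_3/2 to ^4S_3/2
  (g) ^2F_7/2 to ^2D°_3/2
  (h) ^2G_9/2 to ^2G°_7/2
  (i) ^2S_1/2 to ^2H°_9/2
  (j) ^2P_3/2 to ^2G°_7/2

1

(a) forbidden (parity, ΔL, ΔJ fail)
(b) forbidden (parity, ΔS fail)
(c) forbidden (ΔS, ΔL, ΔJ fail)
(d) forbidden (ΔS fails)
(e) forbidden (parity, ΔL, ΔJ fail)
(f) forbidden (parity, ΔS fail)
(g) forbidden (ΔJ fails)
(h) allowed
(i) forbidden (ΔL, ΔJ fail)
(j) forbidden (ΔL, ΔJ fail)
Total allowed: 1 of 10.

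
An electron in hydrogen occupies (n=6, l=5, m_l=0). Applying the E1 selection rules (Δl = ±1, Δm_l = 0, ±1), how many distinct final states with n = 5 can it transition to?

3

E1 requires Δl = ±1, so l_f ∈ {4, 6}; with 0 ≤ l_f ≤ n_f−1 = 4, the allowed l_f values are {4}.
For l_f = 4: m_f ∈ {m_i−1, m_i, m_i+1} ∩ [−4, 4] = {-1, 0, 1} → 3 states.
Total: 3.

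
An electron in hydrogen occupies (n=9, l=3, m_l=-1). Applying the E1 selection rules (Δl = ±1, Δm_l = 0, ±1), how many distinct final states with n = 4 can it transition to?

3

E1 requires Δl = ±1, so l_f ∈ {2, 4}; with 0 ≤ l_f ≤ n_f−1 = 3, the allowed l_f values are {2}.
For l_f = 2: m_f ∈ {m_i−1, m_i, m_i+1} ∩ [−2, 2] = {-2, -1, 0} → 3 states.
Total: 3.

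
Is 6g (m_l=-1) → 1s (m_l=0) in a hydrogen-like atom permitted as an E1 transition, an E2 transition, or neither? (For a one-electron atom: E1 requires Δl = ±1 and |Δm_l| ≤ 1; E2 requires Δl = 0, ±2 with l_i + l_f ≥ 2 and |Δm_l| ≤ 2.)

Δl = 0 − 4 = -4; l_i + l_f = 4.
Δm_l = +1.
E1 (Δl = ±1, |Δm_l| ≤ 1): not satisfied.
E2 (Δl = 0,±2, l_i+l_f ≥ 2, |Δm_l| ≤ 2): not satisfied.

neither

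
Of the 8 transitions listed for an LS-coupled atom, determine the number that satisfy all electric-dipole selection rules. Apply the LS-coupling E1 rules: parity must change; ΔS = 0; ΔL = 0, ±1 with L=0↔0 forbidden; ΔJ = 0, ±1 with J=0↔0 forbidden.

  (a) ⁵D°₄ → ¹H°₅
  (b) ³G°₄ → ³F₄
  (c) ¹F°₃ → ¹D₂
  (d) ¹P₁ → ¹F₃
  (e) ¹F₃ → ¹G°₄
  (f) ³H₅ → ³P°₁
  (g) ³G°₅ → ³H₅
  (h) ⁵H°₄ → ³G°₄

4

(a) forbidden (parity, ΔS, ΔL fail)
(b) allowed
(c) allowed
(d) forbidden (parity, ΔL, ΔJ fail)
(e) allowed
(f) forbidden (ΔL, ΔJ fail)
(g) allowed
(h) forbidden (parity, ΔS fail)
Total allowed: 4 of 8.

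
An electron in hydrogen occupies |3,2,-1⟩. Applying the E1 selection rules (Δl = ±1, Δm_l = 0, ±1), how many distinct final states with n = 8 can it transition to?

5

E1 requires Δl = ±1, so l_f ∈ {1, 3}; with 0 ≤ l_f ≤ n_f−1 = 7, the allowed l_f values are {1, 3}.
For l_f = 1: m_f ∈ {m_i−1, m_i, m_i+1} ∩ [−1, 1] = {-1, 0} → 2 states.
For l_f = 3: m_f ∈ {m_i−1, m_i, m_i+1} ∩ [−3, 3] = {-2, -1, 0} → 3 states.
Total: 5.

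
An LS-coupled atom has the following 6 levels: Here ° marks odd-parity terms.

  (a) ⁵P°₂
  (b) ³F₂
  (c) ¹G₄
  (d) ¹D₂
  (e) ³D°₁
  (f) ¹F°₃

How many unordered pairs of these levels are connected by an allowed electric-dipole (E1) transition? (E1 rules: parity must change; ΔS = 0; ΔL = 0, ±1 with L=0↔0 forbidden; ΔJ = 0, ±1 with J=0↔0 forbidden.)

(a)–(b): forbidden (ΔS, ΔL).
(a)–(c): forbidden (ΔS, ΔL, ΔJ).
(a)–(d): forbidden (ΔS).
(a)–(e): forbidden (parity, ΔS).
(a)–(f): forbidden (parity, ΔS, ΔL).
(b)–(c): forbidden (parity, ΔS, ΔJ).
(b)–(d): forbidden (parity, ΔS).
(b)–(e): allowed.
(b)–(f): forbidden (ΔS).
(c)–(d): forbidden (parity, ΔL, ΔJ).
(c)–(e): forbidden (ΔS, ΔL, ΔJ).
(c)–(f): allowed.
(d)–(e): forbidden (ΔS).
(d)–(f): allowed.
(e)–(f): forbidden (parity, ΔS, ΔJ).
Allowed pairs: 3 of 15.

3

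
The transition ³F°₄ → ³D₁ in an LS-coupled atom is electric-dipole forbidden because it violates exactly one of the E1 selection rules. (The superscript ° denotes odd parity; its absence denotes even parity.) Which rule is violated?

Reading off the term symbols: S 1→1, L 3→2, J 4→1, parity odd→even.
Parity must change: odd → even — ok.
ΔS = 0: S: 1 → 1 — ok.
ΔL = 0, ±1 (not L=0↔0): L: 3 → 2, ΔL = -1 — ok.
ΔJ = 0, ±1 (not J=0↔0): J: 4 → 1, ΔJ = -3 — fails.

the ΔJ = 0, ±1 rule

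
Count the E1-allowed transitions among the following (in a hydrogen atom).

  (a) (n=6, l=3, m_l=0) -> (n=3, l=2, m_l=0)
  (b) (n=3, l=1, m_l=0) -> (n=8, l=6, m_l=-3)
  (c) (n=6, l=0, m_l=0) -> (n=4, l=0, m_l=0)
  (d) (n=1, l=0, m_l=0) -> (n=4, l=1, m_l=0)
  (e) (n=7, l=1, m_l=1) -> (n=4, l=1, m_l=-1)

2

(a) allowed
(b) forbidden — Δl = +5 (E1 requires Δl = ±1); Δm_l = -3 (E1 requires Δm_l = 0, ±1)
(c) forbidden — Δl = +0 (E1 requires Δl = ±1)
(d) allowed
(e) forbidden — Δl = +0 (E1 requires Δl = ±1); Δm_l = -2 (E1 requires Δm_l = 0, ±1)
Total allowed: 2 of 5.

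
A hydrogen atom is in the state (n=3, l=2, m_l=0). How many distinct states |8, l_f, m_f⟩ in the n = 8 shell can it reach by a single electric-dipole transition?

6

E1 requires Δl = ±1, so l_f ∈ {1, 3}; with 0 ≤ l_f ≤ n_f−1 = 7, the allowed l_f values are {1, 3}.
For l_f = 1: m_f ∈ {m_i−1, m_i, m_i+1} ∩ [−1, 1] = {-1, 0, 1} → 3 states.
For l_f = 3: m_f ∈ {m_i−1, m_i, m_i+1} ∩ [−3, 3] = {-1, 0, 1} → 3 states.
Total: 6.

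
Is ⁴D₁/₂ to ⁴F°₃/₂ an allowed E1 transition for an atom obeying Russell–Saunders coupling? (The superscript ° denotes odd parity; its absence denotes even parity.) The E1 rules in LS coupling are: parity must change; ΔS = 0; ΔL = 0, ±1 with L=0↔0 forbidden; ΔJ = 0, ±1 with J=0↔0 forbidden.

Reading off the term symbols: S 3/2→3/2, L 2→3, J 1/2→3/2, parity even→odd.
ΔS = 0: S: 3/2 → 3/2 — satisfied.
Parity must change: even → odd — satisfied.
ΔJ = 0, ±1 (not J=0↔0): J: 1/2 → 3/2, ΔJ = +1 — satisfied.
ΔL = 0, ±1 (not L=0↔0): L: 2 → 3, ΔL = +1 — satisfied.
All four E1 rules are satisfied.

allowed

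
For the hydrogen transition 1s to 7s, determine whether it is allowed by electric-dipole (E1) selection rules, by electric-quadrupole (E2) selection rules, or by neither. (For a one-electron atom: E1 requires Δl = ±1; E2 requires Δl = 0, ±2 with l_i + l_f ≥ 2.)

Δl = 0 − 0 = +0; l_i + l_f = 0.
E1 (Δl = ±1): not satisfied.
E2 (Δl = 0,±2, l_i+l_f ≥ 2): not satisfied.

neither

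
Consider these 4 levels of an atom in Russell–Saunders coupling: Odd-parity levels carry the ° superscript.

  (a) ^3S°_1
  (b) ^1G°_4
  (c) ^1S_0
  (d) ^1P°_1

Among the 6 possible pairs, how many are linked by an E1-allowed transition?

1

(a)–(b): forbidden (parity, ΔS, ΔL, ΔJ).
(a)–(c): forbidden (ΔS, ΔL).
(a)–(d): forbidden (parity, ΔS).
(b)–(c): forbidden (ΔL, ΔJ).
(b)–(d): forbidden (parity, ΔL, ΔJ).
(c)–(d): allowed.
Allowed pairs: 1 of 6.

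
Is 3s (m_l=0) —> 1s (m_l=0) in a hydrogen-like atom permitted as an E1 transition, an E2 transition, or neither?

Δl = 0 − 0 = +0; l_i + l_f = 0.
Δm_l = +0.
E1 (Δl = ±1, |Δm_l| ≤ 1): not satisfied.
E2 (Δl = 0,±2, l_i+l_f ≥ 2, |Δm_l| ≤ 2): not satisfied.

neither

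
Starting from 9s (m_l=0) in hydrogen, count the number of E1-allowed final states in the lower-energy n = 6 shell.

3

E1 requires Δl = ±1, so l_f ∈ {-1, 1}; with 0 ≤ l_f ≤ n_f−1 = 5, the allowed l_f values are {1}.
For l_f = 1: m_f ∈ {m_i−1, m_i, m_i+1} ∩ [−1, 1] = {-1, 0, 1} → 3 states.
Total: 3.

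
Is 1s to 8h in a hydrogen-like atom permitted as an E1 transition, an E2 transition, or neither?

Δl = 5 − 0 = +5; l_i + l_f = 5.
E1 (Δl = ±1): not satisfied.
E2 (Δl = 0,±2, l_i+l_f ≥ 2): not satisfied.

neither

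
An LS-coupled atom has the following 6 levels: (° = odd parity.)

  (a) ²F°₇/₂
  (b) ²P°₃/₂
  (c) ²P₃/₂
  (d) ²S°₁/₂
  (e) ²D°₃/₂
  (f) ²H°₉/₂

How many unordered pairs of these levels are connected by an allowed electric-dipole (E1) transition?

3

(a)–(b): forbidden (parity, ΔL, ΔJ).
(a)–(c): forbidden (ΔL, ΔJ).
(a)–(d): forbidden (parity, ΔL, ΔJ).
(a)–(e): forbidden (parity, ΔJ).
(a)–(f): forbidden (parity, ΔL).
(b)–(c): allowed.
(b)–(d): forbidden (parity).
(b)–(e): forbidden (parity).
(b)–(f): forbidden (parity, ΔL, ΔJ).
(c)–(d): allowed.
(c)–(e): allowed.
(c)–(f): forbidden (ΔL, ΔJ).
(d)–(e): forbidden (parity, ΔL).
(d)–(f): forbidden (parity, ΔL, ΔJ).
(e)–(f): forbidden (parity, ΔL, ΔJ).
Allowed pairs: 3 of 15.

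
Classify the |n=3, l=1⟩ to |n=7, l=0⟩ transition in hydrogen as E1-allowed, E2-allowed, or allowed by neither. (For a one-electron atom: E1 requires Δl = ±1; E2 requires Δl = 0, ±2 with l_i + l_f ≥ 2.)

E1

Δl = 0 − 1 = -1; l_i + l_f = 1.
E1 (Δl = ±1): satisfied.
E2 (Δl = 0,±2, l_i+l_f ≥ 2): not satisfied.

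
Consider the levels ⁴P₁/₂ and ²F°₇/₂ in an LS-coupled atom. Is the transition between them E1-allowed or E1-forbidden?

forbidden

Initial level: S=3/2, L=1, J=1/2, parity even. Final level: S=1/2, L=3, J=7/2, parity odd.
ΔJ = 0, ±1 (not J=0↔0): J: 1/2 → 7/2, ΔJ = +3 — ✗.
ΔS = 0: S: 3/2 → 1/2 — ✗.
ΔL = 0, ±1 (not L=0↔0): L: 1 → 3, ΔL = +2 — ✗.
Parity must change: even → odd — ✓.
Rule(s) violated: ΔS, ΔL, ΔJ.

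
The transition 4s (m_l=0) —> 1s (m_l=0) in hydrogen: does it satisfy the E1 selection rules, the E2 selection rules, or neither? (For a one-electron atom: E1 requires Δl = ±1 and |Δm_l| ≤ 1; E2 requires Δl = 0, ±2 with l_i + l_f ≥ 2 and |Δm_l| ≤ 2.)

Δl = 0 − 0 = +0; l_i + l_f = 0.
Δm_l = +0.
E1 (Δl = ±1, |Δm_l| ≤ 1): not satisfied.
E2 (Δl = 0,±2, l_i+l_f ≥ 2, |Δm_l| ≤ 2): not satisfied.

neither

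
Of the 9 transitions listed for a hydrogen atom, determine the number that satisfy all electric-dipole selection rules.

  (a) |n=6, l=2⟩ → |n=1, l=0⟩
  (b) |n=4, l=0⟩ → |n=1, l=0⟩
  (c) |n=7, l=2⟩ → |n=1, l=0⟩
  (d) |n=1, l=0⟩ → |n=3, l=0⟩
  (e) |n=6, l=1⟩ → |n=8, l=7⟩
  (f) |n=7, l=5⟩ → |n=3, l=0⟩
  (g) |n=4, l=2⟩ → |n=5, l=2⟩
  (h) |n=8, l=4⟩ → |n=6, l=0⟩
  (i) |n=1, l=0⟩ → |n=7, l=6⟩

0

(a) forbidden — Δl = -2 (E1 requires Δl = ±1)
(b) forbidden — Δl = +0 (E1 requires Δl = ±1)
(c) forbidden — Δl = -2 (E1 requires Δl = ±1)
(d) forbidden — Δl = +0 (E1 requires Δl = ±1)
(e) forbidden — Δl = +6 (E1 requires Δl = ±1)
(f) forbidden — Δl = -5 (E1 requires Δl = ±1)
(g) forbidden — Δl = +0 (E1 requires Δl = ±1)
(h) forbidden — Δl = -4 (E1 requires Δl = ±1)
(i) forbidden — Δl = +6 (E1 requires Δl = ±1)
Total allowed: 0 of 9.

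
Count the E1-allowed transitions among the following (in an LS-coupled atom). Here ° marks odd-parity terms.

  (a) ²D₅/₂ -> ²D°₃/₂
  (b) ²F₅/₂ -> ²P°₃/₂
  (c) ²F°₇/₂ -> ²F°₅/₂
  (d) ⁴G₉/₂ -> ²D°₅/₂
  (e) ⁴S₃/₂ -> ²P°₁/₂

(a) allowed
(b) forbidden (ΔL fails)
(c) forbidden (parity fails)
(d) forbidden (ΔS, ΔL, ΔJ fail)
(e) forbidden (ΔS fails)
Total allowed: 1 of 5.

1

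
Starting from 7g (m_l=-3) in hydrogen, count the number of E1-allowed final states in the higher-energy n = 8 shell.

E1 requires Δl = ±1, so l_f ∈ {3, 5}; with 0 ≤ l_f ≤ n_f−1 = 7, the allowed l_f values are {3, 5}.
For l_f = 3: m_f ∈ {m_i−1, m_i, m_i+1} ∩ [−3, 3] = {-3, -2} → 2 states.
For l_f = 5: m_f ∈ {m_i−1, m_i, m_i+1} ∩ [−5, 5] = {-4, -3, -2} → 3 states.
Total: 5.

5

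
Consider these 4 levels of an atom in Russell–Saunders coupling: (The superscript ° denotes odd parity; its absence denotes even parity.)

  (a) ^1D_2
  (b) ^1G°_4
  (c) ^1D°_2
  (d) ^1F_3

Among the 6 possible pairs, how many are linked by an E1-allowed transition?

(a)–(b): forbidden (ΔL, ΔJ).
(a)–(c): allowed.
(a)–(d): forbidden (parity).
(b)–(c): forbidden (parity, ΔL, ΔJ).
(b)–(d): allowed.
(c)–(d): allowed.
Allowed pairs: 3 of 6.

3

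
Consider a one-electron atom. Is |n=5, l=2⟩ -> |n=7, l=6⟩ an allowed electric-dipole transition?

forbidden

Initial l = 2, final l = 6, so Δl = +4. E1 requires Δl = ±1: fails.
The transition is electric-dipole forbidden.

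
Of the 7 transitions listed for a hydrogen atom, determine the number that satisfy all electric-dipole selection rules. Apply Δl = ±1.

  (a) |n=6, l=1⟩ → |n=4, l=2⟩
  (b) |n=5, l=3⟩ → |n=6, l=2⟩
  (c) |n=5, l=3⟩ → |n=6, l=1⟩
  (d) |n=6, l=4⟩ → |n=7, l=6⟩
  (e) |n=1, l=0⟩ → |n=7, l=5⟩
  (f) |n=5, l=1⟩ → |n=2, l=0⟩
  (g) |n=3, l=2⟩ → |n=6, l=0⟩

(a) allowed
(b) allowed
(c) forbidden — Δl = -2 (E1 requires Δl = ±1)
(d) forbidden — Δl = +2 (E1 requires Δl = ±1)
(e) forbidden — Δl = +5 (E1 requires Δl = ±1)
(f) allowed
(g) forbidden — Δl = -2 (E1 requires Δl = ±1)
Total allowed: 3 of 7.

3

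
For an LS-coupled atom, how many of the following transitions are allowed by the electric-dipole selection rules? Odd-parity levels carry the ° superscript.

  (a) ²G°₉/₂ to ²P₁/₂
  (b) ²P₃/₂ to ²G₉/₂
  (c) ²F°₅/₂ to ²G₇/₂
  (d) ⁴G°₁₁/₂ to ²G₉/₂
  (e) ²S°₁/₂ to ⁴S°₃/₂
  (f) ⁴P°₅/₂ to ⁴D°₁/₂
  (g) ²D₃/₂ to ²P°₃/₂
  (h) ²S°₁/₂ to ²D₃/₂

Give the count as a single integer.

(a) forbidden (ΔL, ΔJ fail)
(b) forbidden (parity, ΔL, ΔJ fail)
(c) allowed
(d) forbidden (ΔS fails)
(e) forbidden (parity, ΔS, ΔL fail)
(f) forbidden (parity, ΔJ fail)
(g) allowed
(h) forbidden (ΔL fails)
Total allowed: 2 of 8.

2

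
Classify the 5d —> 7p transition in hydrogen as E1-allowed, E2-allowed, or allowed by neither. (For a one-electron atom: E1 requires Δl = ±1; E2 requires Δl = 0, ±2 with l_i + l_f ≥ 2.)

E1

Δl = 1 − 2 = -1; l_i + l_f = 3.
E1 (Δl = ±1): satisfied.
E2 (Δl = 0,±2, l_i+l_f ≥ 2): not satisfied.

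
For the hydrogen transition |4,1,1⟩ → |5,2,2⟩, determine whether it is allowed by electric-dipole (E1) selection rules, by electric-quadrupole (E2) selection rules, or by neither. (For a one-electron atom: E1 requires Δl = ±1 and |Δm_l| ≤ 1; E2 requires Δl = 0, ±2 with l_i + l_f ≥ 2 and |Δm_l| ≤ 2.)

E1

Δl = 2 − 1 = +1; l_i + l_f = 3.
Δm_l = +1.
E1 (Δl = ±1, |Δm_l| ≤ 1): satisfied.
E2 (Δl = 0,±2, l_i+l_f ≥ 2, |Δm_l| ≤ 2): not satisfied.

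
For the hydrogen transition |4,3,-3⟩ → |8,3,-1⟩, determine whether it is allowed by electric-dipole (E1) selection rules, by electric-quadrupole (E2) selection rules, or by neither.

E2

Δl = 3 − 3 = +0; l_i + l_f = 6.
Δm_l = +2.
E1 (Δl = ±1, |Δm_l| ≤ 1): not satisfied.
E2 (Δl = 0,±2, l_i+l_f ≥ 2, |Δm_l| ≤ 2): satisfied.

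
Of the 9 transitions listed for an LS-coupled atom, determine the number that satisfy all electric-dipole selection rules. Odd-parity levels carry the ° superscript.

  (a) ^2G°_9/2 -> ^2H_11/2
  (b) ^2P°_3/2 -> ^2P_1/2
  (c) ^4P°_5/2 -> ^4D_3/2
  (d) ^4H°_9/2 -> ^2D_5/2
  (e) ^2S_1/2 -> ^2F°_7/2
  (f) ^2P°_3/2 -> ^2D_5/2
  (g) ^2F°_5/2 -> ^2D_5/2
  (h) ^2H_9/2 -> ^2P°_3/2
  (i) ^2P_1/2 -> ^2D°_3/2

6

(a) allowed
(b) allowed
(c) allowed
(d) forbidden (ΔS, ΔL, ΔJ fail)
(e) forbidden (ΔL, ΔJ fail)
(f) allowed
(g) allowed
(h) forbidden (ΔL, ΔJ fail)
(i) allowed
Total allowed: 6 of 9.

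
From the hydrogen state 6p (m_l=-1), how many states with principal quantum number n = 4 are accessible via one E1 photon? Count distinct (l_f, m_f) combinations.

4

E1 requires Δl = ±1, so l_f ∈ {0, 2}; with 0 ≤ l_f ≤ n_f−1 = 3, the allowed l_f values are {0, 2}.
For l_f = 0: m_f ∈ {m_i−1, m_i, m_i+1} ∩ [−0, 0] = {0} → 1 state.
For l_f = 2: m_f ∈ {m_i−1, m_i, m_i+1} ∩ [−2, 2] = {-2, -1, 0} → 3 states.
Total: 4.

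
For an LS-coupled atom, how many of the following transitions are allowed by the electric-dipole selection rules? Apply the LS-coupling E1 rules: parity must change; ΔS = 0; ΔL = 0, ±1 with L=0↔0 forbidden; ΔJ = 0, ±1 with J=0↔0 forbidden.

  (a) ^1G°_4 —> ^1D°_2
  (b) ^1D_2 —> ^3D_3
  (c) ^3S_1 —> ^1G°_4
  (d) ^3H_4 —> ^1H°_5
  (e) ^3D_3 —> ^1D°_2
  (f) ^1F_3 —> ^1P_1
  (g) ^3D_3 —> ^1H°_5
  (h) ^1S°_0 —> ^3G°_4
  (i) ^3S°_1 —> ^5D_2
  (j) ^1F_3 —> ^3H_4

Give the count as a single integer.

(a) forbidden (parity, ΔL, ΔJ fail)
(b) forbidden (parity, ΔS fail)
(c) forbidden (ΔS, ΔL, ΔJ fail)
(d) forbidden (ΔS fails)
(e) forbidden (ΔS fails)
(f) forbidden (parity, ΔL, ΔJ fail)
(g) forbidden (ΔS, ΔL, ΔJ fail)
(h) forbidden (parity, ΔS, ΔL, ΔJ fail)
(i) forbidden (ΔS, ΔL fail)
(j) forbidden (parity, ΔS, ΔL fail)
Total allowed: 0 of 10.

0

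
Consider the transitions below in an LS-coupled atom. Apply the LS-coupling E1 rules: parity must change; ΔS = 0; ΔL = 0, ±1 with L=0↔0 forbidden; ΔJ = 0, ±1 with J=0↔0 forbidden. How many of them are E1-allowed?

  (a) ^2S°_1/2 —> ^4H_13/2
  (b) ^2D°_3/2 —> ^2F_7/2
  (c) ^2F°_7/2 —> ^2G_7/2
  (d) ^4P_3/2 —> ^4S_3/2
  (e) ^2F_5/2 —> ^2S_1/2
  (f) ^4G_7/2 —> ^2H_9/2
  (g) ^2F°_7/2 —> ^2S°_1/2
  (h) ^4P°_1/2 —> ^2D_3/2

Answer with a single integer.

(a) forbidden (ΔS, ΔL, ΔJ fail)
(b) forbidden (ΔJ fails)
(c) allowed
(d) forbidden (parity fails)
(e) forbidden (parity, ΔL, ΔJ fail)
(f) forbidden (parity, ΔS fail)
(g) forbidden (parity, ΔL, ΔJ fail)
(h) forbidden (ΔS fails)
Total allowed: 1 of 8.

1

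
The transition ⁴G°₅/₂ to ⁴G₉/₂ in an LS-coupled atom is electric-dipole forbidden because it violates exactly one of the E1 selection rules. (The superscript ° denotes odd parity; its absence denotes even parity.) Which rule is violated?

Initial level: S=3/2, L=4, J=5/2, parity odd. Final level: S=3/2, L=4, J=9/2, parity even.
Parity must change: odd → even — ok.
ΔS = 0: S: 3/2 → 3/2 — ok.
ΔL = 0, ±1 (not L=0↔0): L: 4 → 4, ΔL = +0 — ok.
ΔJ = 0, ±1 (not J=0↔0): J: 5/2 → 9/2, ΔJ = +2 — fails.

the ΔJ = 0, ±1 rule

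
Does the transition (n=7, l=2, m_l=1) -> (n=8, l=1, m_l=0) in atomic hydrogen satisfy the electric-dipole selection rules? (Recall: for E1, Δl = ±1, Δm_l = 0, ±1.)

allowed

l: 2 → 1 (Δl = -1). Δl = ±1 ok.
m_l: 1 → 0 (Δm_l = -1). |Δm_l| ≤ 1 ok.
All E1 selection rules are satisfied.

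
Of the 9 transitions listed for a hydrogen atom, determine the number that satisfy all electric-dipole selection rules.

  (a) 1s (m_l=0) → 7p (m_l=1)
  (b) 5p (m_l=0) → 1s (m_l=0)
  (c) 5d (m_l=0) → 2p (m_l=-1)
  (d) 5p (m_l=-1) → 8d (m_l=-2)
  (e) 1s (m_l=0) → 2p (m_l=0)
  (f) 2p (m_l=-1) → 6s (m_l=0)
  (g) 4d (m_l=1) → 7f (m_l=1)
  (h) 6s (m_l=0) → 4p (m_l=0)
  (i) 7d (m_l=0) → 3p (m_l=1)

(a) allowed
(b) allowed
(c) allowed
(d) allowed
(e) allowed
(f) allowed
(g) allowed
(h) allowed
(i) allowed
Total allowed: 9 of 9.

9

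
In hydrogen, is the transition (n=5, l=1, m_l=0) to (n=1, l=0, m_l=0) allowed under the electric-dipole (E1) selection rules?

Initial l = 1, final l = 0, so Δl = -1. E1 requires Δl = ±1: ok.
m_l: 0 → 0 (Δm_l = +0). |Δm_l| ≤ 1 ok.
All E1 selection rules are satisfied.

allowed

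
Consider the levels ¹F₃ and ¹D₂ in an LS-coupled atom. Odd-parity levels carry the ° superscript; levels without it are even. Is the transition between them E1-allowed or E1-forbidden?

Reading off the term symbols: S 0→0, L 3→2, J 3→2, parity even→even.
Parity must change: even → even — fails.
ΔS = 0: S: 0 → 0 — passes.
ΔL = 0, ±1 (not L=0↔0): L: 3 → 2, ΔL = -1 — passes.
ΔJ = 0, ±1 (not J=0↔0): J: 3 → 2, ΔJ = -1 — passes.
Rule(s) violated: parity.

forbidden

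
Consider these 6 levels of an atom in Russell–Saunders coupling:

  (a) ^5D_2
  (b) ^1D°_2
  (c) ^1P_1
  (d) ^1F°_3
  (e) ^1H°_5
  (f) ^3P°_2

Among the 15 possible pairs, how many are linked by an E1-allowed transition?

1

(a)–(b): forbidden (ΔS).
(a)–(c): forbidden (parity, ΔS).
(a)–(d): forbidden (ΔS).
(a)–(e): forbidden (ΔS, ΔL, ΔJ).
(a)–(f): forbidden (ΔS).
(b)–(c): allowed.
(b)–(d): forbidden (parity).
(b)–(e): forbidden (parity, ΔL, ΔJ).
(b)–(f): forbidden (parity, ΔS).
(c)–(d): forbidden (ΔL, ΔJ).
(c)–(e): forbidden (ΔL, ΔJ).
(c)–(f): forbidden (ΔS).
(d)–(e): forbidden (parity, ΔL, ΔJ).
(d)–(f): forbidden (parity, ΔS, ΔL).
(e)–(f): forbidden (parity, ΔS, ΔL, ΔJ).
Allowed pairs: 1 of 15.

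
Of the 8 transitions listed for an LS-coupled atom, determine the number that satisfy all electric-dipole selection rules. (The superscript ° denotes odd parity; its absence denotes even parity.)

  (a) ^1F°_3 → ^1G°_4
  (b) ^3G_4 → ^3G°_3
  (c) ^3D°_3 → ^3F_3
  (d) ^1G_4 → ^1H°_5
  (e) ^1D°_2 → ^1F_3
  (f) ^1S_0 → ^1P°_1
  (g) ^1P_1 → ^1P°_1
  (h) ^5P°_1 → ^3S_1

6

(a) forbidden (parity fails)
(b) allowed
(c) allowed
(d) allowed
(e) allowed
(f) allowed
(g) allowed
(h) forbidden (ΔS fails)
Total allowed: 6 of 8.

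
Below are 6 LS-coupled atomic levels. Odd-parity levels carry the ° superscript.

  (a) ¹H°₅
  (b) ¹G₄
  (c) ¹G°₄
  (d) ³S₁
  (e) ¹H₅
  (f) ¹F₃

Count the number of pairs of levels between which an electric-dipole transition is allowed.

(a)–(b): allowed.
(a)–(c): forbidden (parity).
(a)–(d): forbidden (ΔS, ΔL, ΔJ).
(a)–(e): allowed.
(a)–(f): forbidden (ΔL, ΔJ).
(b)–(c): allowed.
(b)–(d): forbidden (parity, ΔS, ΔL, ΔJ).
(b)–(e): forbidden (parity).
(b)–(f): forbidden (parity).
(c)–(d): forbidden (ΔS, ΔL, ΔJ).
(c)–(e): allowed.
(c)–(f): allowed.
(d)–(e): forbidden (parity, ΔS, ΔL, ΔJ).
(d)–(f): forbidden (parity, ΔS, ΔL, ΔJ).
(e)–(f): forbidden (parity, ΔL, ΔJ).
Allowed pairs: 5 of 15.

5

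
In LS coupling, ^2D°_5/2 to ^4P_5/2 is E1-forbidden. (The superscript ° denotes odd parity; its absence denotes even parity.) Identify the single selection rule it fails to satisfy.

ΔJ = 0, ±1 (not J=0↔0): J: 5/2 → 5/2, ΔJ = +0 — ok.
ΔS = 0: S: 1/2 → 3/2 — fails.
Parity must change: odd → even — ok.
ΔL = 0, ±1 (not L=0↔0): L: 2 → 1, ΔL = -1 — ok.

the ΔS = 0 rule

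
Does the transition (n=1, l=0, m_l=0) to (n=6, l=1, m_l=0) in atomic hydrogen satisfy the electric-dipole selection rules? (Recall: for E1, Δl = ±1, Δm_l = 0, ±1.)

l: 0 → 1 (Δl = +1). Δl = ±1 ✓.
Δm_l = 0 − (0) = +0. E1 requires Δm_l = 0, ±1: ✓.
All E1 selection rules are satisfied.

allowed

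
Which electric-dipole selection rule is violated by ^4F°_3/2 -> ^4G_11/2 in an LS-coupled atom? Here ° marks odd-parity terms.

Reading off the term symbols: S 3/2→3/2, L 3→4, J 3/2→11/2, parity odd→even.
Parity must change: odd → even — ✓.
ΔS = 0: S: 3/2 → 3/2 — ✓.
ΔL = 0, ±1 (not L=0↔0): L: 3 → 4, ΔL = +1 — ✓.
ΔJ = 0, ±1 (not J=0↔0): J: 3/2 → 11/2, ΔJ = +4 — ✗.

the ΔJ = 0, ±1 rule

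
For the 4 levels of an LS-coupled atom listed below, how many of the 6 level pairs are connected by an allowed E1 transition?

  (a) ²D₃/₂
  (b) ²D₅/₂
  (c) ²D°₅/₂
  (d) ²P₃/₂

3

(a)–(b): forbidden (parity).
(a)–(c): allowed.
(a)–(d): forbidden (parity).
(b)–(c): allowed.
(b)–(d): forbidden (parity).
(c)–(d): allowed.
Allowed pairs: 3 of 6.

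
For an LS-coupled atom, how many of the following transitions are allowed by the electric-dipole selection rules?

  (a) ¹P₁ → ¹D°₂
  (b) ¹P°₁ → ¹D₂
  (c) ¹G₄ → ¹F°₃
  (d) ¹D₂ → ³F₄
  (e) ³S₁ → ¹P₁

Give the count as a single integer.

3

(a) allowed
(b) allowed
(c) allowed
(d) forbidden (parity, ΔS, ΔJ fail)
(e) forbidden (parity, ΔS fail)
Total allowed: 3 of 5.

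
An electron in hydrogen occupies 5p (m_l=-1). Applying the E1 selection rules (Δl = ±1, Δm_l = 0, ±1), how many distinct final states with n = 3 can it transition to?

E1 requires Δl = ±1, so l_f ∈ {0, 2}; with 0 ≤ l_f ≤ n_f−1 = 2, the allowed l_f values are {0, 2}.
For l_f = 0: m_f ∈ {m_i−1, m_i, m_i+1} ∩ [−0, 0] = {0} → 1 state.
For l_f = 2: m_f ∈ {m_i−1, m_i, m_i+1} ∩ [−2, 2] = {-2, -1, 0} → 3 states.
Total: 4.

4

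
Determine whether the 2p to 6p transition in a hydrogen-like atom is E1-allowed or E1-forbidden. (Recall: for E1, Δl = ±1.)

l: 1 → 1 (Δl = +0). Δl = ±1 fails.
The transition is electric-dipole forbidden.

forbidden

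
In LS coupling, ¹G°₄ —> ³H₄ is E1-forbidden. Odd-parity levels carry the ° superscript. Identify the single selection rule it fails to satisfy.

the ΔS = 0 rule

Parity must change: odd → even — ✓.
ΔS = 0: S: 0 → 1 — ✗.
ΔL = 0, ±1 (not L=0↔0): L: 4 → 5, ΔL = +1 — ✓.
ΔJ = 0, ±1 (not J=0↔0): J: 4 → 4, ΔJ = +0 — ✓.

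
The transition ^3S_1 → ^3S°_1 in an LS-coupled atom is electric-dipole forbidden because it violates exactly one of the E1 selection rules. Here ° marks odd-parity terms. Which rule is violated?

Parity must change: even → odd — ✓.
ΔS = 0: S: 1 → 1 — ✓.
ΔL = 0, ±1 (not L=0↔0): L: 0 → 0, ΔL = +0 — ✗.
ΔJ = 0, ±1 (not J=0↔0): J: 1 → 1, ΔJ = +0 — ✓.

the L=0 ↔ L=0 exclusion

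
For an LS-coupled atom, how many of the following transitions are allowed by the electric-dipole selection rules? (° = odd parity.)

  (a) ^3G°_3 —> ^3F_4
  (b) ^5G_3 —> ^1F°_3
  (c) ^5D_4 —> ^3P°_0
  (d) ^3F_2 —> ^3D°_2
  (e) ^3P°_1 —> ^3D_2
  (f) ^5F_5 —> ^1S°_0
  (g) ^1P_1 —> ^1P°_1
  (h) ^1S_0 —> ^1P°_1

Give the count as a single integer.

5

(a) allowed
(b) forbidden (ΔS fails)
(c) forbidden (ΔS, ΔJ fail)
(d) allowed
(e) allowed
(f) forbidden (ΔS, ΔL, ΔJ fail)
(g) allowed
(h) allowed
Total allowed: 5 of 8.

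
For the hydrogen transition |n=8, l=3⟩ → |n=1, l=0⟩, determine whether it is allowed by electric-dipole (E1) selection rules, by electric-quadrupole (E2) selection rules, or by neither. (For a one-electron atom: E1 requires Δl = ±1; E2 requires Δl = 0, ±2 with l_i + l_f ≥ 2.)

neither

Δl = 0 − 3 = -3; l_i + l_f = 3.
E1 (Δl = ±1): not satisfied.
E2 (Δl = 0,±2, l_i+l_f ≥ 2): not satisfied.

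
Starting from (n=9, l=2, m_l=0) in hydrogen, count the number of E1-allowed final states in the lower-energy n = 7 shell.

6

E1 requires Δl = ±1, so l_f ∈ {1, 3}; with 0 ≤ l_f ≤ n_f−1 = 6, the allowed l_f values are {1, 3}.
For l_f = 1: m_f ∈ {m_i−1, m_i, m_i+1} ∩ [−1, 1] = {-1, 0, 1} → 3 states.
For l_f = 3: m_f ∈ {m_i−1, m_i, m_i+1} ∩ [−3, 3] = {-1, 0, 1} → 3 states.
Total: 6.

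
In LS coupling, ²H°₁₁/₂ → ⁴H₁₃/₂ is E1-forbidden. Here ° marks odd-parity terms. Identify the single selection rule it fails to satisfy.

the ΔS = 0 rule

Parity must change: odd → even — satisfied.
ΔS = 0: S: 1/2 → 3/2 — violated.
ΔL = 0, ±1 (not L=0↔0): L: 5 → 5, ΔL = +0 — satisfied.
ΔJ = 0, ±1 (not J=0↔0): J: 11/2 → 13/2, ΔJ = +1 — satisfied.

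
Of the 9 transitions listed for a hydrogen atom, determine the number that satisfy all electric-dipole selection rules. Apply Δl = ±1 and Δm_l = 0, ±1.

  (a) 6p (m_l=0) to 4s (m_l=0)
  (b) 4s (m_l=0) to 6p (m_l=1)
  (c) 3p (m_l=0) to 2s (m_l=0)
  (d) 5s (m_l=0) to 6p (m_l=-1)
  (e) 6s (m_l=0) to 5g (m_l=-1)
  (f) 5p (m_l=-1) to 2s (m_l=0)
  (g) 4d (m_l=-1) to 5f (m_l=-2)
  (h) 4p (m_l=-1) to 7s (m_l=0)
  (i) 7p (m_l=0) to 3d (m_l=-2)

7

(a) allowed
(b) allowed
(c) allowed
(d) allowed
(e) forbidden — Δl = +4 (E1 requires Δl = ±1)
(f) allowed
(g) allowed
(h) allowed
(i) forbidden — Δm_l = -2 (E1 requires Δm_l = 0, ±1)
Total allowed: 7 of 9.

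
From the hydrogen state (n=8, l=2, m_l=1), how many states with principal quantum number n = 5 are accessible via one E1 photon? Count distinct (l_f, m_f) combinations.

E1 requires Δl = ±1, so l_f ∈ {1, 3}; with 0 ≤ l_f ≤ n_f−1 = 4, the allowed l_f values are {1, 3}.
For l_f = 1: m_f ∈ {m_i−1, m_i, m_i+1} ∩ [−1, 1] = {0, 1} → 2 states.
For l_f = 3: m_f ∈ {m_i−1, m_i, m_i+1} ∩ [−3, 3] = {0, 1, 2} → 3 states.
Total: 5.

5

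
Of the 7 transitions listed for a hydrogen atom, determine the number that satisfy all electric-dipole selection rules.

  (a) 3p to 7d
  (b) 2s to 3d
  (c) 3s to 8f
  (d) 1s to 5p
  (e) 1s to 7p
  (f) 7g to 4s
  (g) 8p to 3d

4

(a) allowed
(b) forbidden — Δl = +2 (E1 requires Δl = ±1)
(c) forbidden — Δl = +3 (E1 requires Δl = ±1)
(d) allowed
(e) allowed
(f) forbidden — Δl = -4 (E1 requires Δl = ±1)
(g) allowed
Total allowed: 4 of 7.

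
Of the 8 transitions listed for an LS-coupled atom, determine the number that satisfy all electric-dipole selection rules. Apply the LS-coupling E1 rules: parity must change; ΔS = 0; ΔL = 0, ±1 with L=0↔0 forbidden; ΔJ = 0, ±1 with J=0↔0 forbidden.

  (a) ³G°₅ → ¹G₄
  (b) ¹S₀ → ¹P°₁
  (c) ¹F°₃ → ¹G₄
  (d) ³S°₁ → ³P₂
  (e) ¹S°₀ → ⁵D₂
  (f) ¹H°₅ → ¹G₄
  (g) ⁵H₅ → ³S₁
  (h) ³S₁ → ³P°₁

(a) forbidden (ΔS fails)
(b) allowed
(c) allowed
(d) allowed
(e) forbidden (ΔS, ΔL, ΔJ fail)
(f) allowed
(g) forbidden (parity, ΔS, ΔL, ΔJ fail)
(h) allowed
Total allowed: 5 of 8.

5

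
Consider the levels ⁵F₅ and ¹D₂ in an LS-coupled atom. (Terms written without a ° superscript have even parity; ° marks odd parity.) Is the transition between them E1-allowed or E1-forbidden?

forbidden

ΔJ = 0, ±1 (not J=0↔0): J: 5 → 2, ΔJ = -3 — ✗.
ΔL = 0, ±1 (not L=0↔0): L: 3 → 2, ΔL = -1 — ✓.
Parity must change: even → even — ✗.
ΔS = 0: S: 2 → 0 — ✗.
Rule(s) violated: parity, ΔS, ΔJ.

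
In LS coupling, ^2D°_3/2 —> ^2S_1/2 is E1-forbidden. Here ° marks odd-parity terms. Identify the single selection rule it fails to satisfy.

Reading off the term symbols: S 1/2→1/2, L 2→0, J 3/2→1/2, parity odd→even.
Parity must change: odd → even — ✓.
ΔS = 0: S: 1/2 → 1/2 — ✓.
ΔL = 0, ±1 (not L=0↔0): L: 2 → 0, ΔL = -2 — ✗.
ΔJ = 0, ±1 (not J=0↔0): J: 3/2 → 1/2, ΔJ = -1 — ✓.

the ΔL = 0, ±1 rule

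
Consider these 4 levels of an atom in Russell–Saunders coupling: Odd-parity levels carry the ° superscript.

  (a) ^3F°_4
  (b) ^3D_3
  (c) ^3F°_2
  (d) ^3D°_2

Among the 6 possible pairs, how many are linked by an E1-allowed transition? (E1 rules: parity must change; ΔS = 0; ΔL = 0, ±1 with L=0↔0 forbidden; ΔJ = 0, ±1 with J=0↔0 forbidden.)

3

(a)–(b): allowed.
(a)–(c): forbidden (parity, ΔJ).
(a)–(d): forbidden (parity, ΔJ).
(b)–(c): allowed.
(b)–(d): allowed.
(c)–(d): forbidden (parity).
Allowed pairs: 3 of 6.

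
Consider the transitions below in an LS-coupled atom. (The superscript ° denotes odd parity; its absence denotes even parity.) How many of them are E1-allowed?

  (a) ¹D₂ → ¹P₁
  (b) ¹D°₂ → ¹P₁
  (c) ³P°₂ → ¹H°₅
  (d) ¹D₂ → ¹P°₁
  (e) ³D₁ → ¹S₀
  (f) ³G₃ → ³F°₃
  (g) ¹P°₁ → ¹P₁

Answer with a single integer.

4

(a) forbidden (parity fails)
(b) allowed
(c) forbidden (parity, ΔS, ΔL, ΔJ fail)
(d) allowed
(e) forbidden (parity, ΔS, ΔL fail)
(f) allowed
(g) allowed
Total allowed: 4 of 7.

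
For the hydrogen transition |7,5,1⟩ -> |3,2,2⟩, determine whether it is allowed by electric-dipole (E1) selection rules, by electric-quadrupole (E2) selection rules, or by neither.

Δl = 2 − 5 = -3; l_i + l_f = 7.
Δm_l = +1.
E1 (Δl = ±1, |Δm_l| ≤ 1): not satisfied.
E2 (Δl = 0,±2, l_i+l_f ≥ 2, |Δm_l| ≤ 2): not satisfied.

neither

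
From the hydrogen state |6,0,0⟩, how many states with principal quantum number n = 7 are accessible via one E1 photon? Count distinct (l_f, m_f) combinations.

3

E1 requires Δl = ±1, so l_f ∈ {-1, 1}; with 0 ≤ l_f ≤ n_f−1 = 6, the allowed l_f values are {1}.
For l_f = 1: m_f ∈ {m_i−1, m_i, m_i+1} ∩ [−1, 1] = {-1, 0, 1} → 3 states.
Total: 3.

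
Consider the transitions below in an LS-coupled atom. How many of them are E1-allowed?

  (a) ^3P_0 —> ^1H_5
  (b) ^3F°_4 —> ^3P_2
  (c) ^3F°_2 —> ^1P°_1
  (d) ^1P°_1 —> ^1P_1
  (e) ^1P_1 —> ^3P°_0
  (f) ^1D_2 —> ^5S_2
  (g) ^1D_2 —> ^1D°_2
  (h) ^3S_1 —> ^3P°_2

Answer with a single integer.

(a) forbidden (parity, ΔS, ΔL, ΔJ fail)
(b) forbidden (ΔL, ΔJ fail)
(c) forbidden (parity, ΔS, ΔL fail)
(d) allowed
(e) forbidden (ΔS fails)
(f) forbidden (parity, ΔS, ΔL fail)
(g) allowed
(h) allowed
Total allowed: 3 of 8.

3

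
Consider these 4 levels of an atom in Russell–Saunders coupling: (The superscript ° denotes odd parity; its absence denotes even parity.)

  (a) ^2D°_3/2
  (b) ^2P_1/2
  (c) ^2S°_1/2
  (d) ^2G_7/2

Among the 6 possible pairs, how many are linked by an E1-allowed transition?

(a)–(b): allowed.
(a)–(c): forbidden (parity, ΔL).
(a)–(d): forbidden (ΔL, ΔJ).
(b)–(c): allowed.
(b)–(d): forbidden (parity, ΔL, ΔJ).
(c)–(d): forbidden (ΔL, ΔJ).
Allowed pairs: 2 of 6.

2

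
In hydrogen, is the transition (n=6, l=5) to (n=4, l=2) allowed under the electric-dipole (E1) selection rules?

forbidden

Δl = 2 − 5 = -3; the E1 rule Δl = ±1 is ✗.
The transition is electric-dipole forbidden.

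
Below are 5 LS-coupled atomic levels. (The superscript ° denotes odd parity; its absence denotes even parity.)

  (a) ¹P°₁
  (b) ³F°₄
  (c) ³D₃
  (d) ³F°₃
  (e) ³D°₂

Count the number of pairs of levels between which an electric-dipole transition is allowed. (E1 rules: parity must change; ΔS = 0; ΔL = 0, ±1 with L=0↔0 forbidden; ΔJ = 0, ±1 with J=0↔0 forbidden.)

(a)–(b): forbidden (parity, ΔS, ΔL, ΔJ).
(a)–(c): forbidden (ΔS, ΔJ).
(a)–(d): forbidden (parity, ΔS, ΔL, ΔJ).
(a)–(e): forbidden (parity, ΔS).
(b)–(c): allowed.
(b)–(d): forbidden (parity).
(b)–(e): forbidden (parity, ΔJ).
(c)–(d): allowed.
(c)–(e): allowed.
(d)–(e): forbidden (parity).
Allowed pairs: 3 of 10.

3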